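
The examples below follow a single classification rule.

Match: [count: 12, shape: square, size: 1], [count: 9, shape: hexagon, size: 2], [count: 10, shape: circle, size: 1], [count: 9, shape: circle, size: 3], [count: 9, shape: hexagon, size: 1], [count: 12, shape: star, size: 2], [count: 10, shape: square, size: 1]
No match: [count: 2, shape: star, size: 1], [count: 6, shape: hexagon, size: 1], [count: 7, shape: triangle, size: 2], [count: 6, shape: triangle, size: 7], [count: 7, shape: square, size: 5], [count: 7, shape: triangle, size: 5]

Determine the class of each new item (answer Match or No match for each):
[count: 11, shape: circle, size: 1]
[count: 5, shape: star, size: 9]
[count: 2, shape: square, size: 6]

Match, No match, No match

Every 'Match' example satisfies: count ≥ 9. None of the 'No match' examples do.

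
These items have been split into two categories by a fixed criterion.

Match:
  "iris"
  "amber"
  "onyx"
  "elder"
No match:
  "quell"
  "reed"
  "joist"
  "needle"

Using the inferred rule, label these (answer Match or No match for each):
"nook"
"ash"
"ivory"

No match, Match, Match

Rule: starts with a vowel. This holds for each 'Match' example and fails for each 'No match' one.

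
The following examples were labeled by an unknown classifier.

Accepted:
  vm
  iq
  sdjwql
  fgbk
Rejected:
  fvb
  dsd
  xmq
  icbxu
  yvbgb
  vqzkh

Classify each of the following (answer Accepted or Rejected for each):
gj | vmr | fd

Accepted, Rejected, Accepted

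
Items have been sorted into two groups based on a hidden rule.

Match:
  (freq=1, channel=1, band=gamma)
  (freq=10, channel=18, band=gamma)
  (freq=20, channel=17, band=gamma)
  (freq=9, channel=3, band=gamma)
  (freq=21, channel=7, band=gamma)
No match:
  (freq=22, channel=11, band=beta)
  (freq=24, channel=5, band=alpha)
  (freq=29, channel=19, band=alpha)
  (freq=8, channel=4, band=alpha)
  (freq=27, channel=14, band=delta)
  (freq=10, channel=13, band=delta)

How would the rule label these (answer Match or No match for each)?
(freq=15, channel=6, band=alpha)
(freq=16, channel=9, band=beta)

No match, No match

The pattern is that an item is 'Match' exactly when: band is gamma.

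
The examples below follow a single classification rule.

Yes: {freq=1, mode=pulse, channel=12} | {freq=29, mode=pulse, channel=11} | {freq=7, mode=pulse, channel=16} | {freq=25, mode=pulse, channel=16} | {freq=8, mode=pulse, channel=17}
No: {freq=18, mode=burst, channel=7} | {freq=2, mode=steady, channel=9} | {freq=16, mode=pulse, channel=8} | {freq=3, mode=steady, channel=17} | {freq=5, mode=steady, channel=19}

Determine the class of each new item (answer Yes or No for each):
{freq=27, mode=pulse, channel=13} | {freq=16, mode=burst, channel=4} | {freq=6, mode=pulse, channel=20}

One predicate separates the groups cleanly: mode is pulse AND channel ≥ 9.
{freq=27, mode=pulse, channel=13}: mode is pulse, channel = 13, passes → Yes. {freq=16, mode=burst, channel=4}: mode is burst, channel = 4, doesn't match → No. {freq=6, mode=pulse, channel=20}: mode is pulse, channel = 20, passes → Yes.

Yes, No, Yes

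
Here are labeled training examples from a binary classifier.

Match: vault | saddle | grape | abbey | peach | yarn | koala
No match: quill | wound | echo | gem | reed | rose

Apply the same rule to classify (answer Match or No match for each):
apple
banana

Match, Match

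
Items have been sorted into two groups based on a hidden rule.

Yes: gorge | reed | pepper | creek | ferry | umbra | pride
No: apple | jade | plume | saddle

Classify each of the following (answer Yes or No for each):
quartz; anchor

The common property of the 'Yes' items is: contains 'r'. No 'No' item has it.

Yes, Yes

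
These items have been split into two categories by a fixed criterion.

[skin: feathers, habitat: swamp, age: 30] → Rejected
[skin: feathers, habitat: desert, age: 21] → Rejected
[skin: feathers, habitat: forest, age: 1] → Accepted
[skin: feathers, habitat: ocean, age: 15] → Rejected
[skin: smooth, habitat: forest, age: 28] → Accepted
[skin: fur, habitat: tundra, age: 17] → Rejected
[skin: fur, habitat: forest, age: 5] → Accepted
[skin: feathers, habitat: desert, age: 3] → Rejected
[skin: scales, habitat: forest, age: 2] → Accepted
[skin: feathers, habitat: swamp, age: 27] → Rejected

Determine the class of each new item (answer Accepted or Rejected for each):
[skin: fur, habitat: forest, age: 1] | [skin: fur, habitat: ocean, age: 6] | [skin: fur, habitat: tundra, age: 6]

Accepted, Rejected, Rejected

The common property of the 'Accepted' items is: habitat is forest. No 'Rejected' item has it.
Accepted: [skin: fur, habitat: forest, age: 1], since habitat is forest. Rejected: [skin: fur, habitat: ocean, age: 6], since habitat is ocean. Rejected: [skin: fur, habitat: tundra, age: 6], since habitat is tundra.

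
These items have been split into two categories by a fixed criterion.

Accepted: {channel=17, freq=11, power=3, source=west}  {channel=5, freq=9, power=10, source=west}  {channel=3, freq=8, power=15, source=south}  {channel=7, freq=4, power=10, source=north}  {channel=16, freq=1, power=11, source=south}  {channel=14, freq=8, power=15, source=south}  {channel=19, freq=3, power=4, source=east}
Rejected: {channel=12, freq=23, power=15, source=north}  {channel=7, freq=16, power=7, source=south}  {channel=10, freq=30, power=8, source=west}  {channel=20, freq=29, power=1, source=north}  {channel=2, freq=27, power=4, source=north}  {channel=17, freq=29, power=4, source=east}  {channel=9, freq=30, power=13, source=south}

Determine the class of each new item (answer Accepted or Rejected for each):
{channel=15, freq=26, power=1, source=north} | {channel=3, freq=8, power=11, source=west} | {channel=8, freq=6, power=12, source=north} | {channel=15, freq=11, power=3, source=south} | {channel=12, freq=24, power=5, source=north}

The rule appears to be: freq ≤ 11.
{channel=15, freq=26, power=1, source=north}: freq = 26, does not satisfy this → Rejected. {channel=3, freq=8, power=11, source=west}: freq = 8, qualifies → Accepted. {channel=8, freq=6, power=12, source=north}: freq = 6, qualifies → Accepted. {channel=15, freq=11, power=3, source=south}: freq = 11, qualifies → Accepted. {channel=12, freq=24, power=5, source=north}: freq = 24, does not satisfy this → Rejected.

Rejected, Accepted, Accepted, Accepted, Rejected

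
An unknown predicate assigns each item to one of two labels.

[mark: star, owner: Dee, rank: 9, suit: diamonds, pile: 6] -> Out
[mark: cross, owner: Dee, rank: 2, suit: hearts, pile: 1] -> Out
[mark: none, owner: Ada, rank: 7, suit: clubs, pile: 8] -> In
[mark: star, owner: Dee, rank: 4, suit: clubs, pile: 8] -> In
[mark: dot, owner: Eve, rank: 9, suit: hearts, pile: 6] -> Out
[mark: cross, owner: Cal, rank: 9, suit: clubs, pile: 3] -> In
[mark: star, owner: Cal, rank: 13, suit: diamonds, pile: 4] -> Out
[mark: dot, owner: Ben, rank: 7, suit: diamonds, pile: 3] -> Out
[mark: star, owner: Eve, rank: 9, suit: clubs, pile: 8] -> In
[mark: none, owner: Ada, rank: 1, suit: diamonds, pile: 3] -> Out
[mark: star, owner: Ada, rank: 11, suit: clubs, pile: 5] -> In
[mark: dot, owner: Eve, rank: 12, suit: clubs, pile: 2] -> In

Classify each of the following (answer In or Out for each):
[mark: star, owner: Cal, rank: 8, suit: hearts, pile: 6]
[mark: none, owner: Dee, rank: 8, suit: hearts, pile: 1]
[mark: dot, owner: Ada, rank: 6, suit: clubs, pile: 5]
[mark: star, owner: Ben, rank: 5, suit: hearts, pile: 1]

The distinguishing property — suit is clubs — holds for all the 'In' cases and none of the 'Out' cases.
[mark: star, owner: Cal, rank: 8, suit: hearts, pile: 6] → suit is hearts → Out. [mark: none, owner: Dee, rank: 8, suit: hearts, pile: 1] → suit is hearts → Out. [mark: dot, owner: Ada, rank: 6, suit: clubs, pile: 5] → suit is clubs → In. [mark: star, owner: Ben, rank: 5, suit: hearts, pile: 1] → suit is hearts → Out.

Out, Out, In, Out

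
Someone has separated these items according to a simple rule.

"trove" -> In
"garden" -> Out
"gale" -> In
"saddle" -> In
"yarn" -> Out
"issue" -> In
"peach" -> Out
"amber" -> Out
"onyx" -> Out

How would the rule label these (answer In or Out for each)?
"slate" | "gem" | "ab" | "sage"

'In' ⟺ ends with 'e'.

In, Out, Out, In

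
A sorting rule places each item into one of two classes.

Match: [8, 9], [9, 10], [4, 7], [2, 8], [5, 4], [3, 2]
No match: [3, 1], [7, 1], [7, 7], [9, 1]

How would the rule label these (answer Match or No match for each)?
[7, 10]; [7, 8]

The rule appears to be: product is even.
Match: [7, 10], since 7·10 = 70.
Match: [7, 8], since 7·8 = 56.

Match, Match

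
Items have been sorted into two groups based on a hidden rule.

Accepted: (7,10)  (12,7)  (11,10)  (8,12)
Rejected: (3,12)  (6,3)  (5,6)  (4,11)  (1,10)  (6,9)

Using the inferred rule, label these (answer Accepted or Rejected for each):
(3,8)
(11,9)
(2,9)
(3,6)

The classifier is using: sum ≥ 17.

Rejected, Accepted, Rejected, Rejected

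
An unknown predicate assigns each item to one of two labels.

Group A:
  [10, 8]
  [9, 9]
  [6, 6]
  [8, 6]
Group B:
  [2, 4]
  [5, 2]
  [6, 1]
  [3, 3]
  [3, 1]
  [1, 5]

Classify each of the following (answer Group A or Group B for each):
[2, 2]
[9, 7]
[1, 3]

Group B, Group A, Group B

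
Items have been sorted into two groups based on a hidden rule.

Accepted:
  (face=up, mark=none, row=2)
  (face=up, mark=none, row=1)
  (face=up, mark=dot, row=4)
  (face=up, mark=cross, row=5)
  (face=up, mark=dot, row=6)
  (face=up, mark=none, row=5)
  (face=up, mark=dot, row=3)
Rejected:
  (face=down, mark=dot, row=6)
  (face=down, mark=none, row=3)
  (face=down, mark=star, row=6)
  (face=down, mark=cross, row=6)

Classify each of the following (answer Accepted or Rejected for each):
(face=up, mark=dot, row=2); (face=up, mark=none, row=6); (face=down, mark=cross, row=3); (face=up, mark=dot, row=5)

Accepted, Accepted, Rejected, Accepted

The distinguishing property — face is up — holds for all the 'Accepted' cases and none of the 'Rejected' cases.
(face=up, mark=dot, row=2): face is up — fits, so Accepted. (face=up, mark=none, row=6): face is up — fits, so Accepted. (face=down, mark=cross, row=3): face is down — fails the rule, so Rejected. (face=up, mark=dot, row=5): face is up — fits, so Accepted.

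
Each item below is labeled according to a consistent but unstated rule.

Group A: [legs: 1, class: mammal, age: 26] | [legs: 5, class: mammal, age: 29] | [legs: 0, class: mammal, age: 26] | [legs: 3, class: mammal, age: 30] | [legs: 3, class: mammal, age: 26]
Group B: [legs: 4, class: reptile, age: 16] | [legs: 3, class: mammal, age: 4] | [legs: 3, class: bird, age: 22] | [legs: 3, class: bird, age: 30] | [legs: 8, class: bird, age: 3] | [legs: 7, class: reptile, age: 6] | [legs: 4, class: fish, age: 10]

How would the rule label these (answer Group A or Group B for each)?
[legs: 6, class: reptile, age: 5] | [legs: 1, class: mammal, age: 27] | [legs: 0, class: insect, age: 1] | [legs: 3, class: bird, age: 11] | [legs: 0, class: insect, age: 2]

Every 'Group A' example satisfies: class is mammal AND age ≥ 6. None of the 'Group B' examples do.

Group B, Group A, Group B, Group B, Group B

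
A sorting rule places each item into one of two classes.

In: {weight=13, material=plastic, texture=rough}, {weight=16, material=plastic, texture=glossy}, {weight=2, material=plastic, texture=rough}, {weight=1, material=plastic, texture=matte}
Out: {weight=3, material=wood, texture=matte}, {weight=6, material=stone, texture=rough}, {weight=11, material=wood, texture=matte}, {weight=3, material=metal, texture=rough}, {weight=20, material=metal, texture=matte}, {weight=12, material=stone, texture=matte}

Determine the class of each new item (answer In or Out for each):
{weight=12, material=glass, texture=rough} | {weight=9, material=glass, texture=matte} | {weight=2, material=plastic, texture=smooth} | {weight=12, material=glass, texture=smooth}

Out, Out, In, Out

Rule: material is plastic. This holds for each 'In' example and fails for each 'Out' one.
Out: {weight=12, material=glass, texture=rough}, since material is glass.
Out: {weight=9, material=glass, texture=matte}, since material is glass.
In: {weight=2, material=plastic, texture=smooth}, since material is plastic.
Out: {weight=12, material=glass, texture=smooth}, since material is glass.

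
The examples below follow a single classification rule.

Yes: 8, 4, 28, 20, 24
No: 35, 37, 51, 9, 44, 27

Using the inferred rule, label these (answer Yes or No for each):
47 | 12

No, Yes

The distinguishing property — even AND at most 28 — holds for all the 'Yes' cases and none of the 'No' cases.
47: 47 is odd, 47 > 28 — does not fit, so No. 12: 12 is even, 12 ≤ 28 — matches, so Yes.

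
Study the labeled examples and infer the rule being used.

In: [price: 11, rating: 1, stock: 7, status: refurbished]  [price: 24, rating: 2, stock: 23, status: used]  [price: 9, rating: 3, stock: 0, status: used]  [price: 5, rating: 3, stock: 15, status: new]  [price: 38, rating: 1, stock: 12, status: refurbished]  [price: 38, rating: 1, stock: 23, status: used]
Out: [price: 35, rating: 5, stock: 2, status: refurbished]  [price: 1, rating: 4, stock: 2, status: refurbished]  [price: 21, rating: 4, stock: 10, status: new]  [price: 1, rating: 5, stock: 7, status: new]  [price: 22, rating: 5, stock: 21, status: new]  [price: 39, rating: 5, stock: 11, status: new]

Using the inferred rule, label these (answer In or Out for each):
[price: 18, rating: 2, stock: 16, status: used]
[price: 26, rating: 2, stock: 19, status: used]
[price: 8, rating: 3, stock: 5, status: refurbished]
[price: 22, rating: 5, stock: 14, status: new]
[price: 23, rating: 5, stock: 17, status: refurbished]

The pattern is that an item is 'In' exactly when: rating ≤ 3.

In, In, In, Out, Out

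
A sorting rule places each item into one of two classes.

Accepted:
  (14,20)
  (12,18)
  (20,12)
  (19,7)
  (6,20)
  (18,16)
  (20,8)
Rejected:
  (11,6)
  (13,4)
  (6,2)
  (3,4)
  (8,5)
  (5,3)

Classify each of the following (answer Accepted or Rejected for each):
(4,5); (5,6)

'Accepted' ⟺ sum ≥ 26.
Rejected: (4,5), since 4+5 = 9.
Rejected: (5,6), since 5+6 = 11.

Rejected, Rejected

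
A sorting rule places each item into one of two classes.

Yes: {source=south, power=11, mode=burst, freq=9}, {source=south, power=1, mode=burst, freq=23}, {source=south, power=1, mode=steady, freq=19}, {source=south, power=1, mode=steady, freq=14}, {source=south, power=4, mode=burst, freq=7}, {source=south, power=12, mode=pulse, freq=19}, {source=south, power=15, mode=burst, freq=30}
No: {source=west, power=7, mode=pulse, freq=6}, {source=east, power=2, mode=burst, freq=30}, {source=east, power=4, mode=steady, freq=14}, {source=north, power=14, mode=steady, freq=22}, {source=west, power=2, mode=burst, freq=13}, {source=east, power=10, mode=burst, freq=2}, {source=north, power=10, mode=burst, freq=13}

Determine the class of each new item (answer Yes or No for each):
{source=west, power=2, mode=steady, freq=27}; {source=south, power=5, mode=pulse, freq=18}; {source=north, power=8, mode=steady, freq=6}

No, Yes, No

The distinguishing property — source is south — holds for all the 'Yes' cases and none of the 'No' cases.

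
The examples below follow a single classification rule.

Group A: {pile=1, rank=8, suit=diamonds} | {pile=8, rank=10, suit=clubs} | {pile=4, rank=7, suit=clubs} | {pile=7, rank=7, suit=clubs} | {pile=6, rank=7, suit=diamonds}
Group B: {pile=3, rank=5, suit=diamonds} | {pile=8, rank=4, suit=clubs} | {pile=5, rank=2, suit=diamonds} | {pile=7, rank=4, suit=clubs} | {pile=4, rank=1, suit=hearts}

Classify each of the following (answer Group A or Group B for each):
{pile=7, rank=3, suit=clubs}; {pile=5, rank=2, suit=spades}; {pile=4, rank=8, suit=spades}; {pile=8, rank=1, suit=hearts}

The simplest hypothesis consistent with all the labels is: rank ≥ 7.

Group B, Group B, Group A, Group B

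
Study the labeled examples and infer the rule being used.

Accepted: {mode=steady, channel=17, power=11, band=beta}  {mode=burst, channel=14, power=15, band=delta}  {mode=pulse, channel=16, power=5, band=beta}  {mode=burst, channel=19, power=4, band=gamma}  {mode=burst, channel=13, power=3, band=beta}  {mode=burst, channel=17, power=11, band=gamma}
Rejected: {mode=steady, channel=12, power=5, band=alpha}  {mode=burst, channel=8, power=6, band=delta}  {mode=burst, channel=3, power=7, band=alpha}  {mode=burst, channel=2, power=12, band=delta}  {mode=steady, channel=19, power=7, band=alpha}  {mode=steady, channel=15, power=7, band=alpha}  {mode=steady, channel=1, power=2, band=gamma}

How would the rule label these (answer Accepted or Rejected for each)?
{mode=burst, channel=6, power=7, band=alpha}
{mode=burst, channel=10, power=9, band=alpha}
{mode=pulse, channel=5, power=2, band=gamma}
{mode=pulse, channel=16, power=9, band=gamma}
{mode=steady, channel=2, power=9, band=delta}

Rejected, Rejected, Rejected, Accepted, Rejected

The common property of the 'Accepted' items is: power ≠ 7 AND channel ≥ 13. No 'Rejected' item has it.
{mode=burst, channel=6, power=7, band=alpha} → power = 7, channel = 6 → Rejected. {mode=burst, channel=10, power=9, band=alpha} → power = 9, channel = 10 → Rejected. {mode=pulse, channel=5, power=2, band=gamma} → power = 2, channel = 5 → Rejected. {mode=pulse, channel=16, power=9, band=gamma} → power = 9, channel = 16 → Accepted. {mode=steady, channel=2, power=9, band=delta} → power = 9, channel = 2 → Rejected.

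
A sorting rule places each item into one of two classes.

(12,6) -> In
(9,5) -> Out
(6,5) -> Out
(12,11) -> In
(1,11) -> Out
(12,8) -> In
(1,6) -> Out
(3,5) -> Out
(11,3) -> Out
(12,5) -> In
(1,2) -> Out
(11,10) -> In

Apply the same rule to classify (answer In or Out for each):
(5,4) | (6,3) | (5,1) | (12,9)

Every 'In' example satisfies: sum ≥ 17. None of the 'Out' examples do.
(5,4) — 5+4 = 9, hence Out.
(6,3) — 6+3 = 9, hence Out.
(5,1) — 5+1 = 6, hence Out.
(12,9) — 12+9 = 21, hence In.

Out, Out, Out, In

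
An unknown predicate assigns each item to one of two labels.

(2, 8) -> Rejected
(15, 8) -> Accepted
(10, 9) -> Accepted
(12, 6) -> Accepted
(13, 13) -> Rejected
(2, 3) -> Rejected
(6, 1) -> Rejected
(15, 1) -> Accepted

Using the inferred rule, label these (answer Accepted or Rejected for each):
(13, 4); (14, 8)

Accepted, Accepted

The rule appears to be: first > second AND sum ≥ 10.
(13, 4) → 13 > 4, 13+4 = 17 → Accepted.
(14, 8) → 14 > 8, 14+8 = 22 → Accepted.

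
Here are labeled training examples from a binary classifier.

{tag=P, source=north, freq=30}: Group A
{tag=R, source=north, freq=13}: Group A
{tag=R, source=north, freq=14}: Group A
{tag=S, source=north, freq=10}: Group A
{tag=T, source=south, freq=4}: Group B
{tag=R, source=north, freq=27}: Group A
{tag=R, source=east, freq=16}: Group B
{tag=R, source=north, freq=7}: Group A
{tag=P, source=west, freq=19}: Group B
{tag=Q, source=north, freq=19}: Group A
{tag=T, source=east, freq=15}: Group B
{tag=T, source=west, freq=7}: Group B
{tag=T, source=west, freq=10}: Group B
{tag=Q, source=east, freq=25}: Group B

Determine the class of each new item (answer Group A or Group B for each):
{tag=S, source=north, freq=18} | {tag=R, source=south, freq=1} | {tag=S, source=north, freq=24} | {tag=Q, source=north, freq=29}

One predicate separates the groups cleanly: source is north.
{tag=S, source=north, freq=18}: source is north, has this property → Group A.
{tag=R, source=south, freq=1}: source is south, doesn't match → Group B.
{tag=S, source=north, freq=24}: source is north, has this property → Group A.
{tag=Q, source=north, freq=29}: source is north, has this property → Group A.

Group A, Group B, Group A, Group A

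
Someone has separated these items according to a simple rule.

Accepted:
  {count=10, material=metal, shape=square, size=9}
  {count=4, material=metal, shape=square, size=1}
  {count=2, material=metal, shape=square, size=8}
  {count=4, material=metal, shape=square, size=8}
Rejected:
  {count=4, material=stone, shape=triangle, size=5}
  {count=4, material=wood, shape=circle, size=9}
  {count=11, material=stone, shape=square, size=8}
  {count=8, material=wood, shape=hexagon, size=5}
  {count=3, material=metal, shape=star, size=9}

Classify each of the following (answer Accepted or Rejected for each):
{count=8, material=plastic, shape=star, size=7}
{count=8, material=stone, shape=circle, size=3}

A rule that fits every label: shape is square AND material is metal — true of each 'Accepted' example, false of each 'Rejected' one.

Rejected, Rejected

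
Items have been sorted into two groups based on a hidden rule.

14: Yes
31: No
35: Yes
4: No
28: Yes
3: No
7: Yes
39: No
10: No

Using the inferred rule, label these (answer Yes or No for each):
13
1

No, No

Comparing the two groups points to one rule — multiple of 7.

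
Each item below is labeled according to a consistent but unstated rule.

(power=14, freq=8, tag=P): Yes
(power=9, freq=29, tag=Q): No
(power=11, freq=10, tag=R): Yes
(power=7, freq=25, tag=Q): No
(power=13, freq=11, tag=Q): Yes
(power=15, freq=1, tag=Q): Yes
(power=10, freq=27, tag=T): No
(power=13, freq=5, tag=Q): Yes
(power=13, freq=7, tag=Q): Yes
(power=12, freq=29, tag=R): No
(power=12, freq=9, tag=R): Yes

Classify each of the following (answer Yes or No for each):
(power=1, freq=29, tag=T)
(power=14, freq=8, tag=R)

No, Yes

All 'Yes' examples share one property — freq ≤ 11 — and every 'No' example lacks it.
(power=1, freq=29, tag=T) → freq = 29 → No. (power=14, freq=8, tag=R) → freq = 8 → Yes.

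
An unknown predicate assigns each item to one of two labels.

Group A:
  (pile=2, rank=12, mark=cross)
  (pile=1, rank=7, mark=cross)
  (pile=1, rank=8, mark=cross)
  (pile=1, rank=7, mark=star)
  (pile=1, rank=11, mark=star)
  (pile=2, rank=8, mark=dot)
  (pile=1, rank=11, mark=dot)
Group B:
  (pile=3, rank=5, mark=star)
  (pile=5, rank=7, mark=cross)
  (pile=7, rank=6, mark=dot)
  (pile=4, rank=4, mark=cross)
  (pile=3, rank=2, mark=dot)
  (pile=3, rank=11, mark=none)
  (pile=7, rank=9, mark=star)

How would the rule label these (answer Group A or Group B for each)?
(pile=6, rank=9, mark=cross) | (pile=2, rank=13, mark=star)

Group B, Group A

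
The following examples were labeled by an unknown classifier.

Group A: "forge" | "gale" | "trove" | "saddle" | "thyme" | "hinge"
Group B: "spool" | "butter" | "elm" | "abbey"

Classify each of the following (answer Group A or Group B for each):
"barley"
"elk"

'Group A' ⟺ ends with 'e'.

Group B, Group B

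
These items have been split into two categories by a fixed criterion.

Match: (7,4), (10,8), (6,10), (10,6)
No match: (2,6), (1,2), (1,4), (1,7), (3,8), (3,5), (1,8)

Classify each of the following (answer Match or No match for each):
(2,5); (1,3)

No match, No match

The pattern is that an item is 'Match' exactly when: first ≥ 4.
(2,5): No match (first 2).
(1,3): No match (first 1).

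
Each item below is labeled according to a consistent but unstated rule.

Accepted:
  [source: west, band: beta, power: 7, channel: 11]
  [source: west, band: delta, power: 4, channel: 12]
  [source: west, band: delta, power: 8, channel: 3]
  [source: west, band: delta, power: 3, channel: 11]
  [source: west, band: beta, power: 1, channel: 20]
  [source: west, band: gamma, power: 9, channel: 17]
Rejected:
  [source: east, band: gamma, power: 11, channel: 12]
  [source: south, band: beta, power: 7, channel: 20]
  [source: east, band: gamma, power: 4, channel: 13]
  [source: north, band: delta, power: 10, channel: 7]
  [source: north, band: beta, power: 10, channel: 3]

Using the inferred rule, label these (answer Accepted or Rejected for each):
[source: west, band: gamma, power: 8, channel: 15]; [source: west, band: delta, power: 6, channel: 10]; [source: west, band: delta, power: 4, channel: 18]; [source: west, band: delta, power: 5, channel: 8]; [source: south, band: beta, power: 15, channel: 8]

Accepted, Accepted, Accepted, Accepted, Rejected

The pattern is that an item is 'Accepted' exactly when: source is west.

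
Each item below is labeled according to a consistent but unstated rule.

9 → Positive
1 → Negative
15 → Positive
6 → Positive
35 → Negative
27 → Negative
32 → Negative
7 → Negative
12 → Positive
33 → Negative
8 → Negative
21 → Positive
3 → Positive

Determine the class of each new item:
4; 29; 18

Negative, Negative, Positive

The rule appears to be: multiple of 3 AND at most 21.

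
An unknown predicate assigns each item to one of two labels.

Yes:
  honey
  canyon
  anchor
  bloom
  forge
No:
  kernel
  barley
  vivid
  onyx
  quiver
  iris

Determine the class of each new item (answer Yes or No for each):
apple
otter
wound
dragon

The distinguishing property — length ≥ 5 AND contains 'o' — holds for all the 'Yes' cases and none of the 'No' cases.
apple — length 5, no 'o', hence No.
otter — length 5, has 'o', hence Yes.
wound — length 5, has 'o', hence Yes.
dragon — length 6, has 'o', hence Yes.

No, Yes, Yes, Yes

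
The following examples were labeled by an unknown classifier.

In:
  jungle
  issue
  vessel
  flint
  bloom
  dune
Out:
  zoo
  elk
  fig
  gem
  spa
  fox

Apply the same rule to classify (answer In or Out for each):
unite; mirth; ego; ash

In, In, Out, Out

The simplest hypothesis consistent with all the labels is: length ≥ 4.
unite: length 5 — fits, so In.
mirth: length 5 — fits, so In.
ego: length 3 — lacks this property, so Out.
ash: length 3 — lacks this property, so Out.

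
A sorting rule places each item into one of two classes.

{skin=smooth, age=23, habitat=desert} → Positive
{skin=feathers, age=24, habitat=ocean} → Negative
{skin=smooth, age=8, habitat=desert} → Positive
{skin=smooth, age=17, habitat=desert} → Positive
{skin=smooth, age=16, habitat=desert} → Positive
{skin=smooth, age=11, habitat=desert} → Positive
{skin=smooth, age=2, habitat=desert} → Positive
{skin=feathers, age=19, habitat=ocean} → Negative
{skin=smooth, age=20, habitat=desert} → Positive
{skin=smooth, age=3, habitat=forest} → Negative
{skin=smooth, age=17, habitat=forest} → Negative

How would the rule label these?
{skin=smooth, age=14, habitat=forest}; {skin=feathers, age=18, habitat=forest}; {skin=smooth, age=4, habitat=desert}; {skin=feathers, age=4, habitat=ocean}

Negative, Negative, Positive, Negative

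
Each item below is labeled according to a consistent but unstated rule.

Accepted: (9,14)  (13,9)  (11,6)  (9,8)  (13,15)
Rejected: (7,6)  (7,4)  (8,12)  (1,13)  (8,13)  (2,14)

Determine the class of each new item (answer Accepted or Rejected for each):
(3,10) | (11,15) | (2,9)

The rule appears to be: first ≥ 9.

Rejected, Accepted, Rejected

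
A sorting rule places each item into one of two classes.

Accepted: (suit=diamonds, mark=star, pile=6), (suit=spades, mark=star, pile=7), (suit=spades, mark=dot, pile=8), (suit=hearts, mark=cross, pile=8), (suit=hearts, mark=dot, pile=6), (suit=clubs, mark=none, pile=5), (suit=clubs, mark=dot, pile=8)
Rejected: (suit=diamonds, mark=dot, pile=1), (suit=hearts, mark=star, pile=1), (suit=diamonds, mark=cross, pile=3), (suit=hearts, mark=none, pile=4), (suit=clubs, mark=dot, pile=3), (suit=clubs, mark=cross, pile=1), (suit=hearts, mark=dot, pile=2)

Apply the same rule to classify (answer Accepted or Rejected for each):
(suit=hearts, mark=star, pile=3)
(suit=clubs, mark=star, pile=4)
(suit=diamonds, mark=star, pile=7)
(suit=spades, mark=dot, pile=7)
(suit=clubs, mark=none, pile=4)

Rejected, Rejected, Accepted, Accepted, Rejected

Rule: pile ≥ 5. This holds for each 'Accepted' example and fails for each 'Rejected' one.
(suit=hearts, mark=star, pile=3): Rejected (pile = 3). (suit=clubs, mark=star, pile=4): Rejected (pile = 4). (suit=diamonds, mark=star, pile=7): Accepted (pile = 7). (suit=spades, mark=dot, pile=7): Accepted (pile = 7). (suit=clubs, mark=none, pile=4): Rejected (pile = 4).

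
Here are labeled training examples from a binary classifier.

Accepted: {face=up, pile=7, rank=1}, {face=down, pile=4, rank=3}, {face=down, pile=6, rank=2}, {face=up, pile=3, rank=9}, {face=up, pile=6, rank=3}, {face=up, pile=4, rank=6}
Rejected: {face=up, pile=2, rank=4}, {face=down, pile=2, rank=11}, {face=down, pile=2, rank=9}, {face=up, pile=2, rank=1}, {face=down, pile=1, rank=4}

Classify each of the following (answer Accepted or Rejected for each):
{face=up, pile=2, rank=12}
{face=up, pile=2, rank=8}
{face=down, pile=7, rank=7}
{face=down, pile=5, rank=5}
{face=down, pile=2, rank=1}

Rejected, Rejected, Accepted, Accepted, Rejected

The common property of the 'Accepted' items is: pile ≥ 3. No 'Rejected' item has it.
{face=up, pile=2, rank=12}: pile = 2, fails this test → Rejected. {face=up, pile=2, rank=8}: pile = 2, fails this test → Rejected. {face=down, pile=7, rank=7}: pile = 7, meets the rule → Accepted. {face=down, pile=5, rank=5}: pile = 5, meets the rule → Accepted. {face=down, pile=2, rank=1}: pile = 2, fails this test → Rejected.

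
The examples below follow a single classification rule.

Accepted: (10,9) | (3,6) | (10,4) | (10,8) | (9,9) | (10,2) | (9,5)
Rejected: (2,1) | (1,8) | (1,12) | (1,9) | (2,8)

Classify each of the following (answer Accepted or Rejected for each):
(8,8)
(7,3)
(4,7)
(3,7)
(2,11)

All 'Accepted' examples share one property — first ≥ 3 — and every 'Rejected' example lacks it.
(8,8): first 8 — satisfies this, so Accepted. (7,3): first 7 — satisfies this, so Accepted. (4,7): first 4 — satisfies this, so Accepted. (3,7): first 3 — satisfies this, so Accepted. (2,11): first 2 — lacks this property, so Rejected.

Accepted, Accepted, Accepted, Accepted, Rejected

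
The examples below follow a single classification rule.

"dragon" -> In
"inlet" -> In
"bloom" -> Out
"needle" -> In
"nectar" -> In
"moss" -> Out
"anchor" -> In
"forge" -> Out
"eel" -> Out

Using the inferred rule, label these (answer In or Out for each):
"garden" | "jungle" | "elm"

Every 'In' example satisfies: contains 'n'. None of the 'Out' examples do.
In: "garden", since has 'n'. In: "jungle", since has 'n'. Out: "elm", since no 'n'.

In, In, Out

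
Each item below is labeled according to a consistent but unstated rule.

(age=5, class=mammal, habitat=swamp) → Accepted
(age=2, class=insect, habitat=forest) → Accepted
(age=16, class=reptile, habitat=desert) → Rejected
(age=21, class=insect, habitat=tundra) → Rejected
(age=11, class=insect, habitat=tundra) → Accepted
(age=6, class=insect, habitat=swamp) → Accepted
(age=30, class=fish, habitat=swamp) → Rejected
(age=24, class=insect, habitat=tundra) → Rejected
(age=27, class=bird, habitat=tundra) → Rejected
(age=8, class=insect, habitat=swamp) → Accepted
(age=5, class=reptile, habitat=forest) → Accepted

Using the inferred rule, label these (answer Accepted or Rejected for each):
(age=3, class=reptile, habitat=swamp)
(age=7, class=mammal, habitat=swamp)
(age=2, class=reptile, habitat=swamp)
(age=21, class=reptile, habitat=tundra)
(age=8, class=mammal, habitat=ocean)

Accepted, Accepted, Accepted, Rejected, Accepted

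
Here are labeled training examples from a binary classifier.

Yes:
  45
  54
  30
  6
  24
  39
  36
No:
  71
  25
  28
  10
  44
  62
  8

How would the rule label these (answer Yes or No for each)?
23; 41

No, No

The simplest hypothesis consistent with all the labels is: multiple of 3.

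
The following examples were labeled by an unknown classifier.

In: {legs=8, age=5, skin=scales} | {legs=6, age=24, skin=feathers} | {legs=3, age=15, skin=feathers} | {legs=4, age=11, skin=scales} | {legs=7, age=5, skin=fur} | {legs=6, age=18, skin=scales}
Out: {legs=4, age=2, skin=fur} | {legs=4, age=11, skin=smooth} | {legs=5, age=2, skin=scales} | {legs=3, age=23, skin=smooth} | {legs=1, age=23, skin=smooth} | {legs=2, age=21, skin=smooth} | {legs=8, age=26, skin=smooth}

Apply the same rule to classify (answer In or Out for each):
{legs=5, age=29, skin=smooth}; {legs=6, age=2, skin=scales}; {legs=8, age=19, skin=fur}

The simplest hypothesis consistent with all the labels is: skin is not smooth AND age ≥ 5.
Out: {legs=5, age=29, skin=smooth}, since skin is smooth, age = 29.
Out: {legs=6, age=2, skin=scales}, since skin is scales, age = 2.
In: {legs=8, age=19, skin=fur}, since skin is fur, age = 19.

Out, Out, In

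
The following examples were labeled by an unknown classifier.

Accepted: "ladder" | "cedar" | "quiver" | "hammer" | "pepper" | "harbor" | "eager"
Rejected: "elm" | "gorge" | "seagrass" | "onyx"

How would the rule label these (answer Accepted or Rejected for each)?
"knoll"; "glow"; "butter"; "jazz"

The distinguishing property — ends with 'r' — holds for all the 'Accepted' cases and none of the 'Rejected' cases.
"knoll": ends with 'l', doesn't qualify → Rejected.
"glow": ends with 'w', doesn't qualify → Rejected.
"butter": ends with 'r', meets the rule → Accepted.
"jazz": ends with 'z', doesn't qualify → Rejected.

Rejected, Rejected, Accepted, Rejected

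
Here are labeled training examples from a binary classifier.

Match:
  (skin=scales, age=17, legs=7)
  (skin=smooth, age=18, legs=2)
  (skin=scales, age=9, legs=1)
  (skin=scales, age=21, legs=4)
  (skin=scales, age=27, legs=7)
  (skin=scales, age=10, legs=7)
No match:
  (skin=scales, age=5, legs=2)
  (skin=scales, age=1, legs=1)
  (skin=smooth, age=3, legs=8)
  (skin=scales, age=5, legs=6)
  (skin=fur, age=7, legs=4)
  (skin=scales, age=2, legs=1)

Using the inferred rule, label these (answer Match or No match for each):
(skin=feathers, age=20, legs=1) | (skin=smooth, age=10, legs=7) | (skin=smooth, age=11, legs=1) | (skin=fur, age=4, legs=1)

The distinguishing property — age ≥ 9 — holds for all the 'Match' cases and none of the 'No match' cases.
(skin=feathers, age=20, legs=1): age = 20, meets the rule → Match.
(skin=smooth, age=10, legs=7): age = 10, meets the rule → Match.
(skin=smooth, age=11, legs=1): age = 11, meets the rule → Match.
(skin=fur, age=4, legs=1): age = 4, does not fit → No match.

Match, Match, Match, No match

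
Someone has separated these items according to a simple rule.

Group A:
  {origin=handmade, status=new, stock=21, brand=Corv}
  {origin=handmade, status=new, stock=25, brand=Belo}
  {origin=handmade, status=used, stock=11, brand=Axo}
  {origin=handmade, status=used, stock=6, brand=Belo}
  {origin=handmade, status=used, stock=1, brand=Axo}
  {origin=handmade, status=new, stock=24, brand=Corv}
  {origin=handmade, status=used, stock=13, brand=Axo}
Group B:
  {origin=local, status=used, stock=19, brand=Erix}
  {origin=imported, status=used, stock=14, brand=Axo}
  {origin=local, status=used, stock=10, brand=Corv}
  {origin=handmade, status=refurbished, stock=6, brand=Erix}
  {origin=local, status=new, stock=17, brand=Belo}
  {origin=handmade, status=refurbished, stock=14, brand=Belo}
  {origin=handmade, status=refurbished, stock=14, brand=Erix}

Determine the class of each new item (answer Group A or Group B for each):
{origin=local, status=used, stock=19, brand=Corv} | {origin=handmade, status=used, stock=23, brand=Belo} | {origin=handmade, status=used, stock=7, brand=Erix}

All 'Group A' examples share one property — status is not refurbished AND origin is handmade — and every 'Group B' example lacks it.
{origin=local, status=used, stock=19, brand=Corv}: Group B (status is used, origin is local).
{origin=handmade, status=used, stock=23, brand=Belo}: Group A (status is used, origin is handmade).
{origin=handmade, status=used, stock=7, brand=Erix}: Group A (status is used, origin is handmade).

Group B, Group A, Group A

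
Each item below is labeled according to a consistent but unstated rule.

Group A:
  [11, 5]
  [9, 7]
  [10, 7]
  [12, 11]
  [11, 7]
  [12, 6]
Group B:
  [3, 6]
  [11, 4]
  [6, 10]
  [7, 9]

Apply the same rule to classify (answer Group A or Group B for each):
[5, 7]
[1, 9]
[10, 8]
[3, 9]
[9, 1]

Group B, Group B, Group A, Group B, Group B

'Group A' ⟺ first > second AND sum ≥ 16.
[5, 7] — 5 < 7, 5+7 = 12, hence Group B. [1, 9] — 1 < 9, 1+9 = 10, hence Group B. [10, 8] — 10 > 8, 10+8 = 18, hence Group A. [3, 9] — 3 < 9, 3+9 = 12, hence Group B. [9, 1] — 9 > 1, 9+1 = 10, hence Group B.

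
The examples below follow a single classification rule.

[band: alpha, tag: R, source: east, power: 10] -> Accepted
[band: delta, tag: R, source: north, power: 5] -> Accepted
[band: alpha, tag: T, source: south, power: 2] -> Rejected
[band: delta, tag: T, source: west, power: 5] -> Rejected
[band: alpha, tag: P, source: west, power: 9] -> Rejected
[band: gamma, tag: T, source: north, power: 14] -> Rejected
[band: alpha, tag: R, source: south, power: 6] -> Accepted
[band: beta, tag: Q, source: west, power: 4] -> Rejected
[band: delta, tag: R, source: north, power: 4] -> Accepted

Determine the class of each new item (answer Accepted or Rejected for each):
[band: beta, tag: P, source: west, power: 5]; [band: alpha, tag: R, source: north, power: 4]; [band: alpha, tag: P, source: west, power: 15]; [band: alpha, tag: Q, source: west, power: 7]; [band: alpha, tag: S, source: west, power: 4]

Checking candidate rules against both groups, what survives is: tag is R.

Rejected, Accepted, Rejected, Rejected, Rejected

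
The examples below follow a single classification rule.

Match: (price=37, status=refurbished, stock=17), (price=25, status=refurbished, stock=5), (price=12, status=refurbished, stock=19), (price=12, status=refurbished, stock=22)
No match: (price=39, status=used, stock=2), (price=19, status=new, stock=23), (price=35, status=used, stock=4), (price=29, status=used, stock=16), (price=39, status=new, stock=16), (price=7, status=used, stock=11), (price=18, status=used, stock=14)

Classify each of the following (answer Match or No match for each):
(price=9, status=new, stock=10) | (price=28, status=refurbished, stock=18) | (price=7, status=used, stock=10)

The classifier is using: status is refurbished.
No match: (price=9, status=new, stock=10), since status is new. Match: (price=28, status=refurbished, stock=18), since status is refurbished. No match: (price=7, status=used, stock=10), since status is used.

No match, Match, No match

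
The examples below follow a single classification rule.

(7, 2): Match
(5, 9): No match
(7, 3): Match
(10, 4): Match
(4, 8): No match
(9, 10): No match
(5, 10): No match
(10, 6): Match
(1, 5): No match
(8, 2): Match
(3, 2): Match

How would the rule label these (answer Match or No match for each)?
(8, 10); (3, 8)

A rule that fits every label: first > second — true of each 'Match' example, false of each 'No match' one.
(8, 10): No match (8 < 10).
(3, 8): No match (3 < 8).

No match, No match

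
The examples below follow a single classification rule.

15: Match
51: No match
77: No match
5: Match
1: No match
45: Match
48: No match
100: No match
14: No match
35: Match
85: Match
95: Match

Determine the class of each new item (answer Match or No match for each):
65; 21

The simplest hypothesis consistent with all the labels is: ends in digit 5.
65: last digit 5, fits → Match. 21: last digit 1, does not satisfy this → No match.

Match, No match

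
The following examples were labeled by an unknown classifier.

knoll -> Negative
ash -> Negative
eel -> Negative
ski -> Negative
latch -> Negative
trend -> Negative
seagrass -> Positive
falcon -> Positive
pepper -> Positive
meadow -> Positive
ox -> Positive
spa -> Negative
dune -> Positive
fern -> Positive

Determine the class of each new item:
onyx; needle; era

The rule appears to be: even length.
onyx: Positive (length 4).
needle: Positive (length 6).
era: Negative (length 3).

Positive, Positive, Negative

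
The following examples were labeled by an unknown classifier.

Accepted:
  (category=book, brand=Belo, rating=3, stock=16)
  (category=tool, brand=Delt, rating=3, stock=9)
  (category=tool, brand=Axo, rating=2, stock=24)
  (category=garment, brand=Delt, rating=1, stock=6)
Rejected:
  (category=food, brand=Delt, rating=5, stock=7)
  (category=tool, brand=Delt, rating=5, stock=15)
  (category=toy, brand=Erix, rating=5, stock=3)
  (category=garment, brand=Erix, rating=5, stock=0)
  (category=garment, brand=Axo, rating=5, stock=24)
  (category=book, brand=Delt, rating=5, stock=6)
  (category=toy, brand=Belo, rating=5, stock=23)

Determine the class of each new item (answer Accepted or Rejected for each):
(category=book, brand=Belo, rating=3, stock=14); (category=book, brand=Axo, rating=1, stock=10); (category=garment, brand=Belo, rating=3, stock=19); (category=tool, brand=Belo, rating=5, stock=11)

Accepted, Accepted, Accepted, Rejected

The pattern is that an item is 'Accepted' exactly when: rating ≤ 3.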